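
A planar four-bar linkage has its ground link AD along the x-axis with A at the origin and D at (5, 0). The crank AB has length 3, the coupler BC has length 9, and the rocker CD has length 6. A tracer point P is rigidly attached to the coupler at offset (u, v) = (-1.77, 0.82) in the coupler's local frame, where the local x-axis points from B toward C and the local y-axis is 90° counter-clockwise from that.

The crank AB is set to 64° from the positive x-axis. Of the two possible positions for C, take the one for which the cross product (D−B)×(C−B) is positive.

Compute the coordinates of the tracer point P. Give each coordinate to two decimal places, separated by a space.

-0.46 3.50

A=(0,0), D=(5.00,0)
B = A + 3.00·(cos64°, sin64°) = (1.3151, 2.6964)
|BD| = 4.5661
circle(B,9.00) ∩ circle(D,6.00): a=7.2107, h=5.3857
  candidates: C₊=(10.3147,2.7846) cross=24.591; C₋=(3.9539,-5.9081) cross=-24.591
  mode + wants cross > 0 → take C=(10.3147,2.7846) (cross=24.591)
ex = (C−B)/|BC| = (1.0000,0.0098); ey = (-0.0098,1.0000)
P = B + -1.77·ex + 0.82·ey = (-0.4628,3.4990)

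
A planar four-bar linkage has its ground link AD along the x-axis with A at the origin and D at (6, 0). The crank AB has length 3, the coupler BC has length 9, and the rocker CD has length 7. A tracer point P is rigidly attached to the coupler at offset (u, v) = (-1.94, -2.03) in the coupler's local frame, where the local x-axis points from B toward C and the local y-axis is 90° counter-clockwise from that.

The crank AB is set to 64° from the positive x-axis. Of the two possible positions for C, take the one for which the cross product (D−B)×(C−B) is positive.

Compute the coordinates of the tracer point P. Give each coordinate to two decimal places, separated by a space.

0.24 0.10

A=(0,0), D=(6.00,0)
B = A + 3.00·(cos64°, sin64°) = (1.3151, 2.6964)
|BD| = 5.4054
circle(B,9.00) ∩ circle(D,7.00): a=5.6627, h=6.9953
  candidates: C₊=(9.7124,5.9345) cross=37.812; C₋=(2.7335,-6.1911) cross=-37.812
  mode + wants cross > 0 → take C=(9.7124,5.9345) (cross=37.812)
ex = (C−B)/|BC| = (0.9330,0.3598); ey = (-0.3598,0.9330)
P = B + -1.94·ex + -2.03·ey = (0.2354,0.1043)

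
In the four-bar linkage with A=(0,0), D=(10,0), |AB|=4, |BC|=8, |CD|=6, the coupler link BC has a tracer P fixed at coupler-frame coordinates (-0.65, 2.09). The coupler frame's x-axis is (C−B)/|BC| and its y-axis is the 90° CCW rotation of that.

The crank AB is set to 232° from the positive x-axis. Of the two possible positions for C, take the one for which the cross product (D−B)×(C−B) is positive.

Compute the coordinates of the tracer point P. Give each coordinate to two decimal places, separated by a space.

-4.18 -1.79

A=(0,0), D=(10.00,0)
B = A + 4.00·(cos232°, sin232°) = (-2.4626, -3.1520)
|BD| = 12.8551
circle(B,8.00) ∩ circle(D,6.00): a=7.5166, h=2.7387
  candidates: C₊=(4.1530,1.3462) cross=35.207; C₋=(5.4960,-3.9641) cross=-35.207
  mode + wants cross > 0 → take C=(4.1530,1.3462) (cross=35.207)
ex = (C−B)/|BC| = (0.8270,0.5623); ey = (-0.5623,0.8270)
P = B + -0.65·ex + 2.09·ey = (-4.1753,-1.7892)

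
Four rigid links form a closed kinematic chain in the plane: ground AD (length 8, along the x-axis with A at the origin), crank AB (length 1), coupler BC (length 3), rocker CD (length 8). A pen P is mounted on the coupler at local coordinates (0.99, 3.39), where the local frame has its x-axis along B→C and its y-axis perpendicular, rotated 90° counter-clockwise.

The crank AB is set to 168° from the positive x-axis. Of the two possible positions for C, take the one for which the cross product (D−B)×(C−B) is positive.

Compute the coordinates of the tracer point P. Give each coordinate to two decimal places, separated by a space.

-3.43 2.75

A=(0,0), D=(8.00,0)
B = A + 1.00·(cos168°, sin168°) = (-0.9781, 0.2079)
|BD| = 8.9806
circle(B,3.00) ∩ circle(D,8.00): a=1.4281, h=2.6383
  candidates: C₊=(0.5107,2.8124) cross=23.693; C₋=(0.3885,-2.4627) cross=-23.693
  mode + wants cross > 0 → take C=(0.5107,2.8124) (cross=23.693)
ex = (C−B)/|BC| = (0.4963,0.8682); ey = (-0.8682,0.4963)
P = B + 0.99·ex + 3.39·ey = (-3.4299,2.7497)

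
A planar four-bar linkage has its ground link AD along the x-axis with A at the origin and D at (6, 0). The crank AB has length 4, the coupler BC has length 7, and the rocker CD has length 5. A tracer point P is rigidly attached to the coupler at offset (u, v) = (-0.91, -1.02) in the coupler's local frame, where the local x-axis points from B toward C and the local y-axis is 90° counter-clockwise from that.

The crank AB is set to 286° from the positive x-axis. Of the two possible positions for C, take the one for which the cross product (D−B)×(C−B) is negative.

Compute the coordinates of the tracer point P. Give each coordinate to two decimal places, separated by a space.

0.09 -4.77

A=(0,0), D=(6.00,0)
B = A + 4.00·(cos286°, sin286°) = (1.1025, -3.8450)
|BD| = 6.2265
circle(B,7.00) ∩ circle(D,5.00): a=5.0405, h=4.8573
  candidates: C₊=(2.0676,3.0881) cross=30.244; C₋=(8.0667,-4.5529) cross=-30.244
  mode - wants cross < 0 → take C=(8.0667,-4.5529) (cross=-30.244)
ex = (C−B)/|BC| = (0.9949,-0.1011); ey = (0.1011,0.9949)
P = B + -0.91·ex + -1.02·ey = (0.0941,-4.7678)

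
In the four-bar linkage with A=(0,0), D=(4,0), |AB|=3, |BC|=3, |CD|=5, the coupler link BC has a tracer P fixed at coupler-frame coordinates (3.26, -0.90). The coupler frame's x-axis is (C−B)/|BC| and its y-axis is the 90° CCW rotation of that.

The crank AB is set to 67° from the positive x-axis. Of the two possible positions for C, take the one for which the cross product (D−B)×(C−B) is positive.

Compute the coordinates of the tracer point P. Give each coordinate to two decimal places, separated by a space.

4.07 4.51

A=(0,0), D=(4.00,0)
B = A + 3.00·(cos67°, sin67°) = (1.1722, 2.7615)
|BD| = 3.9525
circle(B,3.00) ∩ circle(D,5.00): a=-0.0478, h=2.9996
  candidates: C₊=(3.2338,4.9409) cross=11.856; C₋=(-0.9577,0.6488) cross=-11.856
  mode + wants cross > 0 → take C=(3.2338,4.9409) (cross=11.856)
ex = (C−B)/|BC| = (0.6872,0.7265); ey = (-0.7265,0.6872)
P = B + 3.26·ex + -0.90·ey = (4.0663,4.5114)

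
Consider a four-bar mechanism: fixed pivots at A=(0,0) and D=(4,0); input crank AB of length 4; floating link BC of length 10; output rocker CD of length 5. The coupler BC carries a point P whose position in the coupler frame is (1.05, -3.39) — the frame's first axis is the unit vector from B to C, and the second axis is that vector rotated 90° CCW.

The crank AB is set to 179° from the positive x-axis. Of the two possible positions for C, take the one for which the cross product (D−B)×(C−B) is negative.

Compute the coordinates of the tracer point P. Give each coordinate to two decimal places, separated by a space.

-4.80 -3.39

A=(0,0), D=(4.00,0)
B = A + 4.00·(cos179°, sin179°) = (-3.9994, 0.0698)
|BD| = 7.9997
circle(B,10.00) ∩ circle(D,5.00): a=8.6875, h=4.9525
  candidates: C₊=(4.7310,4.9463) cross=39.618; C₋=(4.6446,-4.9583) cross=-39.618
  mode - wants cross < 0 → take C=(4.6446,-4.9583) (cross=-39.618)
ex = (C−B)/|BC| = (0.8644,-0.5028); ey = (0.5028,0.8644)
P = B + 1.05·ex + -3.39·ey = (-4.7963,-3.3884)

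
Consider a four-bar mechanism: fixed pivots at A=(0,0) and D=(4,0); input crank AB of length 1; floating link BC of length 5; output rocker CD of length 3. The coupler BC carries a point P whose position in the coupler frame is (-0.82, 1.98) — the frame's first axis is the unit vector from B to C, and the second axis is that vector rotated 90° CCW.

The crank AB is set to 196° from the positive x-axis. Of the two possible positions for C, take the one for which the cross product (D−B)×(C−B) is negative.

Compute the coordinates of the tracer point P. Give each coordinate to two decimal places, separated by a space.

A=(0,0), D=(4.00,0)
B = A + 1.00·(cos196°, sin196°) = (-0.9613, -0.2756)
|BD| = 4.9689
circle(B,5.00) ∩ circle(D,3.00): a=4.0945, h=2.8697
  candidates: C₊=(2.9677,2.8168) cross=14.259; C₋=(3.2861,-2.9138) cross=-14.259
  mode - wants cross < 0 → take C=(3.2861,-2.9138) (cross=-14.259)
ex = (C−B)/|BC| = (0.8495,-0.5276); ey = (0.5276,0.8495)
P = B + -0.82·ex + 1.98·ey = (-0.6131,1.8390)

-0.61 1.84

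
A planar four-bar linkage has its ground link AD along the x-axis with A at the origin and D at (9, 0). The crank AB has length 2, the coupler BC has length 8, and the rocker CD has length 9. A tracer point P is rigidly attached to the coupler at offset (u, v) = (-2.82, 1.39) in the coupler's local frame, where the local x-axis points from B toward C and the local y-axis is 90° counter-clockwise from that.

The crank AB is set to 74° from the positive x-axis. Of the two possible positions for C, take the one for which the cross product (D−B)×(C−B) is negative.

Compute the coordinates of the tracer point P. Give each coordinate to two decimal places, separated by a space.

A=(0,0), D=(9.00,0)
B = A + 2.00·(cos74°, sin74°) = (0.5513, 1.9225)
|BD| = 8.6647
circle(B,8.00) ∩ circle(D,9.00): a=3.3514, h=7.2642
  candidates: C₊=(5.4309,8.2620) cross=62.942; C₋=(2.2073,-5.9042) cross=-62.942
  mode - wants cross < 0 → take C=(2.2073,-5.9042) (cross=-62.942)
ex = (C−B)/|BC| = (0.2070,-0.9783); ey = (0.9783,0.2070)
P = B + -2.82·ex + 1.39·ey = (1.3274,4.9692)

1.33 4.97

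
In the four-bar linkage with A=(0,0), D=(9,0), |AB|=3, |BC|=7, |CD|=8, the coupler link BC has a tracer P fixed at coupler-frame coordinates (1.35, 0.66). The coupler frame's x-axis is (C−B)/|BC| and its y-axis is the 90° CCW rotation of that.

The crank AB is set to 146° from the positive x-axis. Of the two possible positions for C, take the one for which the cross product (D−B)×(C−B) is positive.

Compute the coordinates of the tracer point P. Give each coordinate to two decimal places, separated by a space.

A=(0,0), D=(9.00,0)
B = A + 3.00·(cos146°, sin146°) = (-2.4871, 1.6776)
|BD| = 11.6090
circle(B,7.00) ∩ circle(D,8.00): a=5.1584, h=4.7319
  candidates: C₊=(3.3010,5.6144) cross=54.932; C₋=(1.9334,-3.7501) cross=-54.932
  mode + wants cross > 0 → take C=(3.3010,5.6144) (cross=54.932)
ex = (C−B)/|BC| = (0.8269,0.5624); ey = (-0.5624,0.8269)
P = B + 1.35·ex + 0.66·ey = (-1.7420,2.9825)

-1.74 2.98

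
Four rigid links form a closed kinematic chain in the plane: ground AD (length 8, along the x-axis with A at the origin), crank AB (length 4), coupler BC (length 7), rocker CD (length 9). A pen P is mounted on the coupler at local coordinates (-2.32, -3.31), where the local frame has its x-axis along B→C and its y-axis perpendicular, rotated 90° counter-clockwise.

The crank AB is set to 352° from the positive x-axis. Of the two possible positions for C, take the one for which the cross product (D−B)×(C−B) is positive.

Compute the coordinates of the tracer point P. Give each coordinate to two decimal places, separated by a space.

A=(0,0), D=(8.00,0)
B = A + 4.00·(cos352°, sin352°) = (3.9611, -0.5567)
|BD| = 4.0771
circle(B,7.00) ∩ circle(D,9.00): a=-1.8858, h=6.7412
  candidates: C₊=(1.1725,5.8639) cross=27.485; C₋=(3.0134,-7.4922) cross=-27.485
  mode + wants cross > 0 → take C=(1.1725,5.8639) (cross=27.485)
ex = (C−B)/|BC| = (-0.3984,0.9172); ey = (-0.9172,-0.3984)
P = B + -2.32·ex + -3.31·ey = (7.9213,-1.3661)

7.92 -1.37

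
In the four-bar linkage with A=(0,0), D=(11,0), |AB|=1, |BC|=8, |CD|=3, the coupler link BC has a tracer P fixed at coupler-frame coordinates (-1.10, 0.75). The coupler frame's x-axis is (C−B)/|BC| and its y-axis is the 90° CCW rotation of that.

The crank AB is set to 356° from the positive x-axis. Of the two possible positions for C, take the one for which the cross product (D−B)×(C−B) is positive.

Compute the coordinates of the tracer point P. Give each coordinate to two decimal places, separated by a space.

-0.26 0.38

A=(0,0), D=(11.00,0)
B = A + 1.00·(cos356°, sin356°) = (0.9976, -0.0698)
|BD| = 10.0027
circle(B,8.00) ∩ circle(D,3.00): a=7.7506, h=1.9820
  candidates: C₊=(8.7342,1.9662) cross=19.825; C₋=(8.7618,-1.9976) cross=-19.825
  mode + wants cross > 0 → take C=(8.7342,1.9662) (cross=19.825)
ex = (C−B)/|BC| = (0.9671,0.2545); ey = (-0.2545,0.9671)
P = B + -1.10·ex + 0.75·ey = (-0.2571,0.3756)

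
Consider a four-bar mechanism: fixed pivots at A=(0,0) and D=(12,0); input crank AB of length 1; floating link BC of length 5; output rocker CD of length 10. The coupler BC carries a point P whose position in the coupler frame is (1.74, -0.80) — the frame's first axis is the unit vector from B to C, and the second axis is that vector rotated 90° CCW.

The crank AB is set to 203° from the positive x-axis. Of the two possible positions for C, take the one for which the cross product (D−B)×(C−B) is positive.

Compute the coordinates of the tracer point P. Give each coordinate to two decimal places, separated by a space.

0.86 0.31

A=(0,0), D=(12.00,0)
B = A + 1.00·(cos203°, sin203°) = (-0.9205, -0.3907)
|BD| = 12.9264
circle(B,5.00) ∩ circle(D,10.00): a=3.5622, h=3.5087
  candidates: C₊=(2.5340,3.2240) cross=45.355; C₋=(2.7461,-3.7901) cross=-45.355
  mode + wants cross > 0 → take C=(2.5340,3.2240) (cross=45.355)
ex = (C−B)/|BC| = (0.6909,0.7230); ey = (-0.7230,0.6909)
P = B + 1.74·ex + -0.80·ey = (0.8600,0.3145)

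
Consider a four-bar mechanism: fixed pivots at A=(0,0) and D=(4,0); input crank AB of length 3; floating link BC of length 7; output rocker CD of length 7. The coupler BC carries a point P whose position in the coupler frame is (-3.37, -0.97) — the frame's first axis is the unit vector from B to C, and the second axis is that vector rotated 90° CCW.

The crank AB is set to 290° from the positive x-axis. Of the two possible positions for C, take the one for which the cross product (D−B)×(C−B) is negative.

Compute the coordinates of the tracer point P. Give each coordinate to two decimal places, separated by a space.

A=(0,0), D=(4.00,0)
B = A + 3.00·(cos290°, sin290°) = (1.0261, -2.8191)
|BD| = 4.0977
circle(B,7.00) ∩ circle(D,7.00): a=2.0489, h=6.6934
  candidates: C₊=(-2.0918,3.4482) cross=27.428; C₋=(7.1178,-6.2673) cross=-27.428
  mode - wants cross < 0 → take C=(7.1178,-6.2673) (cross=-27.428)
ex = (C−B)/|BC| = (0.8703,-0.4926); ey = (0.4926,0.8703)
P = B + -3.37·ex + -0.97·ey = (-2.3845,-2.0031)

-2.38 -2.00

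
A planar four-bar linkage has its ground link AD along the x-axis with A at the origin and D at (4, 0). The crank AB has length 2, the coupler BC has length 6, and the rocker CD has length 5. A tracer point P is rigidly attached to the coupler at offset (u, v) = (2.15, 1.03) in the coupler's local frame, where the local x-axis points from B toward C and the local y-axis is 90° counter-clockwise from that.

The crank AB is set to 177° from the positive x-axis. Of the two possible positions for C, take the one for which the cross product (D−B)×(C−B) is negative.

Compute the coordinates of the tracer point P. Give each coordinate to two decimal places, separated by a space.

A=(0,0), D=(4.00,0)
B = A + 2.00·(cos177°, sin177°) = (-1.9973, 0.1047)
|BD| = 5.9982
circle(B,6.00) ∩ circle(D,5.00): a=3.9160, h=4.5458
  candidates: C₊=(1.9975,4.5815) cross=27.267; C₋=(1.8388,-4.5088) cross=-27.267
  mode - wants cross < 0 → take C=(1.8388,-4.5088) (cross=-27.267)
ex = (C−B)/|BC| = (0.6394,-0.7689); ey = (0.7689,0.6394)
P = B + 2.15·ex + 1.03·ey = (0.1693,-0.8900)

0.17 -0.89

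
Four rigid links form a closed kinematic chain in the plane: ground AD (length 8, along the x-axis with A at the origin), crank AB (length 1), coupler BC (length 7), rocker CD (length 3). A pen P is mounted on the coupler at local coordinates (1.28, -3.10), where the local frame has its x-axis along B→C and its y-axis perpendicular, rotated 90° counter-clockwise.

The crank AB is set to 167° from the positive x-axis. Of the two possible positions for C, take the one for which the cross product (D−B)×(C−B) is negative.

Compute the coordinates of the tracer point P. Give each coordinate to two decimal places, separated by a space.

-0.70 -3.12

A=(0,0), D=(8.00,0)
B = A + 1.00·(cos167°, sin167°) = (-0.9744, 0.2250)
|BD| = 8.9772
circle(B,7.00) ∩ circle(D,3.00): a=6.7165, h=1.9721
  candidates: C₊=(5.7894,2.0281) cross=17.704; C₋=(5.6906,-1.9148) cross=-17.704
  mode - wants cross < 0 → take C=(5.6906,-1.9148) (cross=-17.704)
ex = (C−B)/|BC| = (0.9521,-0.3057); ey = (0.3057,0.9521)
P = B + 1.28·ex + -3.10·ey = (-0.7032,-3.1179)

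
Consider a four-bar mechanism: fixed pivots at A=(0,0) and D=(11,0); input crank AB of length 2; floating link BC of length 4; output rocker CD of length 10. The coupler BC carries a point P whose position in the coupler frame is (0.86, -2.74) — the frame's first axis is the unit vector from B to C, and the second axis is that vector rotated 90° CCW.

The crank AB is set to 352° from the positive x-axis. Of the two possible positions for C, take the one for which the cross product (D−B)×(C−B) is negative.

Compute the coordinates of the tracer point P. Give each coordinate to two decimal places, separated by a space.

-0.76 -1.13

A=(0,0), D=(11.00,0)
B = A + 2.00·(cos352°, sin352°) = (1.9805, -0.2783)
|BD| = 9.0238
circle(B,4.00) ∩ circle(D,10.00): a=-0.1425, h=3.9975
  candidates: C₊=(1.7148,3.7128) cross=36.072; C₋=(1.9614,-4.2783) cross=-36.072
  mode - wants cross < 0 → take C=(1.9614,-4.2783) (cross=-36.072)
ex = (C−B)/|BC| = (-0.0048,-1.0000); ey = (1.0000,-0.0048)
P = B + 0.86·ex + -2.74·ey = (-0.7635,-1.1252)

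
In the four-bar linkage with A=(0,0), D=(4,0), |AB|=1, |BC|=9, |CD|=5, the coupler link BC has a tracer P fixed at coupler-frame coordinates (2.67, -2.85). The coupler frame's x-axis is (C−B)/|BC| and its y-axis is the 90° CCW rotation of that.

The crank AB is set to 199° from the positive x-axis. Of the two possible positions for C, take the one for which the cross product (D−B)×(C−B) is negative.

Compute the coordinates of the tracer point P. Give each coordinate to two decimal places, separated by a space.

A=(0,0), D=(4.00,0)
B = A + 1.00·(cos199°, sin199°) = (-0.9455, -0.3256)
|BD| = 4.9562
circle(B,9.00) ∩ circle(D,5.00): a=8.1276, h=3.8656
  candidates: C₊=(6.9106,4.0655) cross=19.159; C₋=(7.4184,-3.6489) cross=-19.159
  mode - wants cross < 0 → take C=(7.4184,-3.6489) (cross=-19.159)
ex = (C−B)/|BC| = (0.9293,-0.3693); ey = (0.3693,0.9293)
P = B + 2.67·ex + -2.85·ey = (0.4834,-3.9601)

0.48 -3.96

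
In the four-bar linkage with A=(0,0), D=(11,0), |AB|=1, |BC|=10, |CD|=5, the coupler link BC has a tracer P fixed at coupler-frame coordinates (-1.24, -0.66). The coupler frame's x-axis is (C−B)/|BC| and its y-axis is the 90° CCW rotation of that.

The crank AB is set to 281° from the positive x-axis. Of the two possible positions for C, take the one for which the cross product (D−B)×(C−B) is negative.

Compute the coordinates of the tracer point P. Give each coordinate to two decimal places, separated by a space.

-1.21 -1.13

A=(0,0), D=(11.00,0)
B = A + 1.00·(cos281°, sin281°) = (0.1908, -0.9816)
|BD| = 10.8537
circle(B,10.00) ∩ circle(D,5.00): a=8.8819, h=4.5948
  candidates: C₊=(8.6207,4.3976) cross=49.870; C₋=(9.4519,-4.7543) cross=-49.870
  mode - wants cross < 0 → take C=(9.4519,-4.7543) (cross=-49.870)
ex = (C−B)/|BC| = (0.9261,-0.3773); ey = (0.3773,0.9261)
P = B + -1.24·ex + -0.66·ey = (-1.2066,-1.1250)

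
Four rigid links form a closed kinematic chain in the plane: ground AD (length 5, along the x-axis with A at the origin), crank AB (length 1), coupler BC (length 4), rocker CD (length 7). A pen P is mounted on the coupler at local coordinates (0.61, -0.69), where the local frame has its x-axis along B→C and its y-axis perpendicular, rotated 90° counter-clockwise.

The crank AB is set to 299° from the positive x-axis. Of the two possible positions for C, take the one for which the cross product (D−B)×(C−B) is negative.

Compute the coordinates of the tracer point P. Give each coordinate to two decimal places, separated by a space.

A=(0,0), D=(5.00,0)
B = A + 1.00·(cos299°, sin299°) = (0.4848, -0.8746)
|BD| = 4.5991
circle(B,4.00) ∩ circle(D,7.00): a=-1.2881, h=3.7869
  candidates: C₊=(-1.4999,2.5982) cross=17.417; C₋=(-0.0596,-4.8374) cross=-17.417
  mode - wants cross < 0 → take C=(-0.0596,-4.8374) (cross=-17.417)
ex = (C−B)/|BC| = (-0.1361,-0.9907); ey = (0.9907,-0.1361)
P = B + 0.61·ex + -0.69·ey = (-0.2818,-1.3850)

-0.28 -1.39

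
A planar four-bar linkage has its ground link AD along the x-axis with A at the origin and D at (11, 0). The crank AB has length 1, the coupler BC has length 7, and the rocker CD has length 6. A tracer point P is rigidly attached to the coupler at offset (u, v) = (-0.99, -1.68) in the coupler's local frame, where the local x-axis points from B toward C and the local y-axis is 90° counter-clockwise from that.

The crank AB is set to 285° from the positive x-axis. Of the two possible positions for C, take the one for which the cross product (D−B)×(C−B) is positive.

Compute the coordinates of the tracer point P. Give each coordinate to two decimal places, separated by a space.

A=(0,0), D=(11.00,0)
B = A + 1.00·(cos285°, sin285°) = (0.2588, -0.9659)
|BD| = 10.7845
circle(B,7.00) ∩ circle(D,6.00): a=5.9950, h=3.6139
  candidates: C₊=(5.9060,3.1704) cross=38.974; C₋=(6.5534,-4.0284) cross=-38.974
  mode + wants cross > 0 → take C=(5.9060,3.1704) (cross=38.974)
ex = (C−B)/|BC| = (0.8067,0.5909); ey = (-0.5909,0.8067)
P = B + -0.99·ex + -1.68·ey = (0.4529,-2.9062)

0.45 -2.91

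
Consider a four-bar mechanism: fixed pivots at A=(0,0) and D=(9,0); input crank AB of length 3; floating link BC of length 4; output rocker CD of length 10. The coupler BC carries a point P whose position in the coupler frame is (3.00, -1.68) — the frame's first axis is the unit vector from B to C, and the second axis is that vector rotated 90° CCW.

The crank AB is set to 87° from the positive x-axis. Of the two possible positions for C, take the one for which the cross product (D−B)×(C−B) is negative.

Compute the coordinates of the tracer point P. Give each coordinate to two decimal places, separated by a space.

A=(0,0), D=(9.00,0)
B = A + 3.00·(cos87°, sin87°) = (0.1570, 2.9959)
|BD| = 9.3367
circle(B,4.00) ∩ circle(D,10.00): a=0.1700, h=3.9964
  candidates: C₊=(1.6003,6.7264) cross=37.313; C₋=(-0.9643,-0.8437) cross=-37.313
  mode - wants cross < 0 → take C=(-0.9643,-0.8437) (cross=-37.313)
ex = (C−B)/|BC| = (-0.2803,-0.9599); ey = (0.9599,-0.2803)
P = B + 3.00·ex + -1.68·ey = (-2.2966,0.5872)

-2.30 0.59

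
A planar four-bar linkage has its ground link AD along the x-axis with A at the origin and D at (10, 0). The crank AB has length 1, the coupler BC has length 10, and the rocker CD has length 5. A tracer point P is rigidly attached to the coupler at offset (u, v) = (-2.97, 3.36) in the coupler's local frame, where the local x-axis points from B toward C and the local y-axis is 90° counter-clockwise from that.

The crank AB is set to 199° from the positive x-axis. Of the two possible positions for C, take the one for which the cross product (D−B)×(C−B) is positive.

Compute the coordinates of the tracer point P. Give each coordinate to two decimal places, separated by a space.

A=(0,0), D=(10.00,0)
B = A + 1.00·(cos199°, sin199°) = (-0.9455, -0.3256)
|BD| = 10.9504
circle(B,10.00) ∩ circle(D,5.00): a=8.8997, h=4.5601
  candidates: C₊=(7.8147,4.4972) cross=49.935; C₋=(8.0859,-4.6191) cross=-49.935
  mode + wants cross > 0 → take C=(7.8147,4.4972) (cross=49.935)
ex = (C−B)/|BC| = (0.8760,0.4823); ey = (-0.4823,0.8760)
P = B + -2.97·ex + 3.36·ey = (-5.1677,1.1855)

-5.17 1.19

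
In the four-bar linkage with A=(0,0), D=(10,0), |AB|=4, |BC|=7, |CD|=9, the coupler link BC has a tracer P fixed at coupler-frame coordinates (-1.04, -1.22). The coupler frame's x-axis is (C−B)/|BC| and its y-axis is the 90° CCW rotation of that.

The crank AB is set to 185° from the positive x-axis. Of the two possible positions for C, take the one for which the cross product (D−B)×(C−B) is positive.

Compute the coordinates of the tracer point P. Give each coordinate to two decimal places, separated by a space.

A=(0,0), D=(10.00,0)
B = A + 4.00·(cos185°, sin185°) = (-3.9848, -0.3486)
|BD| = 13.9891
circle(B,7.00) ∩ circle(D,9.00): a=5.8508, h=3.8429
  candidates: C₊=(1.7685,3.6389) cross=53.759; C₋=(1.9600,-4.0445) cross=-53.759
  mode + wants cross > 0 → take C=(1.7685,3.6389) (cross=53.759)
ex = (C−B)/|BC| = (0.8219,0.5696); ey = (-0.5696,0.8219)
P = B + -1.04·ex + -1.22·ey = (-4.1446,-1.9438)

-4.14 -1.94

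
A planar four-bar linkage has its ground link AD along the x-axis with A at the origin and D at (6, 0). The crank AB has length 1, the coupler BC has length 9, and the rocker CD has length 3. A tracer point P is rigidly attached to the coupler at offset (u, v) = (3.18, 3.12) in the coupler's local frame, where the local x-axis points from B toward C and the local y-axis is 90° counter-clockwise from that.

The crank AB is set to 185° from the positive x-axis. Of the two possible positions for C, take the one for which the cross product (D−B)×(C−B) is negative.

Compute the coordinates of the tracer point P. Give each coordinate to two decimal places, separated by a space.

2.90 2.07

A=(0,0), D=(6.00,0)
B = A + 1.00·(cos185°, sin185°) = (-0.9962, -0.0872)
|BD| = 6.9967
circle(B,9.00) ∩ circle(D,3.00): a=8.6436, h=2.5075
  candidates: C₊=(7.6155,2.5279) cross=17.545; C₋=(7.6780,-2.4868) cross=-17.545
  mode - wants cross < 0 → take C=(7.6780,-2.4868) (cross=-17.545)
ex = (C−B)/|BC| = (0.9638,-0.2666); ey = (0.2666,0.9638)
P = B + 3.18·ex + 3.12·ey = (2.9006,2.0720)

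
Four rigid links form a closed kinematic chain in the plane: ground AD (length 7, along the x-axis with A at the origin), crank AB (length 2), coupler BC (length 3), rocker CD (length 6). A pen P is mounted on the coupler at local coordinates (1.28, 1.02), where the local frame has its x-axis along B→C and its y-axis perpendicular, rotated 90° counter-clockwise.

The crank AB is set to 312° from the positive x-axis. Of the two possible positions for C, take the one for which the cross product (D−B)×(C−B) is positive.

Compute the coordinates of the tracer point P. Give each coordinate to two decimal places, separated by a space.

A=(0,0), D=(7.00,0)
B = A + 2.00·(cos312°, sin312°) = (1.3383, -1.4863)
|BD| = 5.8536
circle(B,3.00) ∩ circle(D,6.00): a=0.6205, h=2.9351
  candidates: C₊=(1.1932,1.5102) cross=17.181; C₋=(2.6837,-4.1677) cross=-17.181
  mode + wants cross > 0 → take C=(1.1932,1.5102) (cross=17.181)
ex = (C−B)/|BC| = (-0.0484,0.9988); ey = (-0.9988,-0.0484)
P = B + 1.28·ex + 1.02·ey = (0.2575,-0.2571)

0.26 -0.26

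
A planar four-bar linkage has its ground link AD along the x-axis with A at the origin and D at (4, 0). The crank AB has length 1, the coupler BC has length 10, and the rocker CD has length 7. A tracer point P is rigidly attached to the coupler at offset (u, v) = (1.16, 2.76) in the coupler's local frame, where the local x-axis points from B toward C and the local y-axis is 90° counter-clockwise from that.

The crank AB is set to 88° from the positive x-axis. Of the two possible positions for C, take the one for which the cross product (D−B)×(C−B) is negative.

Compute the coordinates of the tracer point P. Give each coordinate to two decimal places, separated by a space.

2.87 1.97

A=(0,0), D=(4.00,0)
B = A + 1.00·(cos88°, sin88°) = (0.0349, 0.9994)
|BD| = 4.0891
circle(B,10.00) ∩ circle(D,7.00): a=8.2806, h=5.6063
  candidates: C₊=(9.4346,4.4119) cross=22.925; C₋=(6.6942,-6.4607) cross=-22.925
  mode - wants cross < 0 → take C=(6.6942,-6.4607) (cross=-22.925)
ex = (C−B)/|BC| = (0.6659,-0.7460); ey = (0.7460,0.6659)
P = B + 1.16·ex + 2.76·ey = (2.8664,1.9720)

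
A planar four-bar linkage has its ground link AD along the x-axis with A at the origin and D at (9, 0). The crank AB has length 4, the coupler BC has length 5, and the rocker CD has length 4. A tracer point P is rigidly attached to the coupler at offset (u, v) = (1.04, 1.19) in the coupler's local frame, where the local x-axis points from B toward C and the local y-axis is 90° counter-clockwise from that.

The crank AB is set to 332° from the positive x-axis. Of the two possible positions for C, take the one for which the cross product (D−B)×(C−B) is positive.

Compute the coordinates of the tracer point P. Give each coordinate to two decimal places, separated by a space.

A=(0,0), D=(9.00,0)
B = A + 4.00·(cos332°, sin332°) = (3.5318, -1.8779)
|BD| = 5.7817
circle(B,5.00) ∩ circle(D,4.00): a=3.6692, h=3.3967
  candidates: C₊=(5.8988,2.5264) cross=19.638; C₋=(8.1053,-3.8986) cross=-19.638
  mode + wants cross > 0 → take C=(5.8988,2.5264) (cross=19.638)
ex = (C−B)/|BC| = (0.4734,0.8808); ey = (-0.8808,0.4734)
P = B + 1.04·ex + 1.19·ey = (2.9759,-0.3985)

2.98 -0.40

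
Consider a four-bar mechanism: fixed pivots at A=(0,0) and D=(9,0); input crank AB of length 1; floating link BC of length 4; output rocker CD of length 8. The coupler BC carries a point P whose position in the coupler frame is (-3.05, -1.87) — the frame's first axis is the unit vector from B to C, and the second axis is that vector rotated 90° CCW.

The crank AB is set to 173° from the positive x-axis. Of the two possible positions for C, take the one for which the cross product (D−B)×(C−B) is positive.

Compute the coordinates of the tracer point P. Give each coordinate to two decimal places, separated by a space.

A=(0,0), D=(9.00,0)
B = A + 1.00·(cos173°, sin173°) = (-0.9925, 0.1219)
|BD| = 9.9933
circle(B,4.00) ∩ circle(D,8.00): a=2.5950, h=3.0440
  candidates: C₊=(1.6394,3.1340) cross=30.419; C₋=(1.5652,-2.9535) cross=-30.419
  mode + wants cross > 0 → take C=(1.6394,3.1340) (cross=30.419)
ex = (C−B)/|BC| = (0.6580,0.7530); ey = (-0.7530,0.6580)
P = B + -3.05·ex + -1.87·ey = (-1.5913,-3.4053)

-1.59 -3.41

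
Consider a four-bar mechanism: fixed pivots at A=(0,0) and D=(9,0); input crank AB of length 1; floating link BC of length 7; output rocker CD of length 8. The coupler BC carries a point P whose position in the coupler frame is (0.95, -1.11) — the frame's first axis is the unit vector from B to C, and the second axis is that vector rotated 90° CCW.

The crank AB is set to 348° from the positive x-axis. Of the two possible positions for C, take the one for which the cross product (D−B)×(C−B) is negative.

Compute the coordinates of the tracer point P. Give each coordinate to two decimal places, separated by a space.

A=(0,0), D=(9.00,0)
B = A + 1.00·(cos348°, sin348°) = (0.9781, -0.2079)
|BD| = 8.0245
circle(B,7.00) ∩ circle(D,8.00): a=3.0776, h=6.2871
  candidates: C₊=(3.8919,6.1569) cross=50.451; C₋=(4.2177,-6.4132) cross=-50.451
  mode - wants cross < 0 → take C=(4.2177,-6.4132) (cross=-50.451)
ex = (C−B)/|BC| = (0.4628,-0.8865); ey = (0.8865,0.4628)
P = B + 0.95·ex + -1.11·ey = (0.4338,-1.5638)

0.43 -1.56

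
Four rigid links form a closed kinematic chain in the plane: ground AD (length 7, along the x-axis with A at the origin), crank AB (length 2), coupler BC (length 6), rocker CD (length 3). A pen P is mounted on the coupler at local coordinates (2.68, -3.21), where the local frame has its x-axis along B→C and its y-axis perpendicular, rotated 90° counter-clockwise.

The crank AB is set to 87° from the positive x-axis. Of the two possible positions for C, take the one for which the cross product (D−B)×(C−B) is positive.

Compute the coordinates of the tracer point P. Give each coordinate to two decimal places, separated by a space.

3.21 -0.80

A=(0,0), D=(7.00,0)
B = A + 2.00·(cos87°, sin87°) = (0.1047, 1.9973)
|BD| = 7.1788
circle(B,6.00) ∩ circle(D,3.00): a=5.4699, h=2.4657
  candidates: C₊=(6.0446,2.8438) cross=17.701; C₋=(4.6726,-1.8930) cross=-17.701
  mode + wants cross > 0 → take C=(6.0446,2.8438) (cross=17.701)
ex = (C−B)/|BC| = (0.9900,0.1411); ey = (-0.1411,0.9900)
P = B + 2.68·ex + -3.21·ey = (3.2108,-0.8025)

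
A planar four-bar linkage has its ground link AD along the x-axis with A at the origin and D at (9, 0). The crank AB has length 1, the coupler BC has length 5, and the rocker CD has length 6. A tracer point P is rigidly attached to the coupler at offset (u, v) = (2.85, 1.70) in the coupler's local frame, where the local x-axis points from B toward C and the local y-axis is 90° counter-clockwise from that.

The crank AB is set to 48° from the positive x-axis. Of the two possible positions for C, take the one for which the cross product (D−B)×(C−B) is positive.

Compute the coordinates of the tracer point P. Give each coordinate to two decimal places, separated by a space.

A=(0,0), D=(9.00,0)
B = A + 1.00·(cos48°, sin48°) = (0.6691, 0.7431)
|BD| = 8.3639
circle(B,5.00) ∩ circle(D,6.00): a=3.5244, h=3.5466
  candidates: C₊=(4.4947,3.9626) cross=29.664; C₋=(3.8645,-3.1026) cross=-29.664
  mode + wants cross > 0 → take C=(4.4947,3.9626) (cross=29.664)
ex = (C−B)/|BC| = (0.7651,0.6439); ey = (-0.6439,0.7651)
P = B + 2.85·ex + 1.70·ey = (1.7551,3.8789)

1.76 3.88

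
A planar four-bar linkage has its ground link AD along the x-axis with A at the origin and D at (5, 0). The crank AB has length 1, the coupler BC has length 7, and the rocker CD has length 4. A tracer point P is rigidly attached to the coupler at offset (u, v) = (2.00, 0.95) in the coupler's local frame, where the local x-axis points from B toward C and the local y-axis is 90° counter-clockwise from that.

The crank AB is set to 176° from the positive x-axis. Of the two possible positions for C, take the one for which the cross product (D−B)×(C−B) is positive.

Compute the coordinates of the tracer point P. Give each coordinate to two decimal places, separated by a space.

0.13 1.98

A=(0,0), D=(5.00,0)
B = A + 1.00·(cos176°, sin176°) = (-0.9976, 0.0698)
|BD| = 5.9980
circle(B,7.00) ∩ circle(D,4.00): a=5.7499, h=3.9923
  candidates: C₊=(4.7984,3.9949) cross=23.946; C₋=(4.7055,-3.9891) cross=-23.946
  mode + wants cross > 0 → take C=(4.7984,3.9949) (cross=23.946)
ex = (C−B)/|BC| = (0.8280,0.5607); ey = (-0.5607,0.8280)
P = B + 2.00·ex + 0.95·ey = (0.1257,1.9778)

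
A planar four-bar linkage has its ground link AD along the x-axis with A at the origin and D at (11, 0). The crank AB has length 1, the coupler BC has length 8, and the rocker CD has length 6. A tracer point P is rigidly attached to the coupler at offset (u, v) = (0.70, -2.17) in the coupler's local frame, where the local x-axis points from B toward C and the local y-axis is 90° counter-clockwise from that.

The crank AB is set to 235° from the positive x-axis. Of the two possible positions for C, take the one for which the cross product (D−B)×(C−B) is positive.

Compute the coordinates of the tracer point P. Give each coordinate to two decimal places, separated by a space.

1.19 -2.26

A=(0,0), D=(11.00,0)
B = A + 1.00·(cos235°, sin235°) = (-0.5736, -0.8192)
|BD| = 11.6025
circle(B,8.00) ∩ circle(D,6.00): a=7.0079, h=3.8587
  candidates: C₊=(6.1444,3.5247) cross=44.770; C₋=(6.6893,-4.1734) cross=-44.770
  mode + wants cross > 0 → take C=(6.1444,3.5247) (cross=44.770)
ex = (C−B)/|BC| = (0.8397,0.5430); ey = (-0.5430,0.8397)
P = B + 0.70·ex + -2.17·ey = (1.1925,-2.2613)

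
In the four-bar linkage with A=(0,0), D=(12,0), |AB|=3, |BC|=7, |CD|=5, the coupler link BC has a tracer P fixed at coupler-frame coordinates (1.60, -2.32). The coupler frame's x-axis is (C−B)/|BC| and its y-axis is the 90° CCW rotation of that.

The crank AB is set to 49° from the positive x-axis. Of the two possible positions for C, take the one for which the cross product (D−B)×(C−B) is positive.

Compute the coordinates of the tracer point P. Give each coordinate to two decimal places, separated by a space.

A=(0,0), D=(12.00,0)
B = A + 3.00·(cos49°, sin49°) = (1.9682, 2.2641)
|BD| = 10.2842
circle(B,7.00) ∩ circle(D,5.00): a=6.3089, h=3.0327
  candidates: C₊=(8.7900,3.8335) cross=31.189; C₋=(7.4546,-2.0832) cross=-31.189
  mode + wants cross > 0 → take C=(8.7900,3.8335) (cross=31.189)
ex = (C−B)/|BC| = (0.9745,0.2242); ey = (-0.2242,0.9745)
P = B + 1.60·ex + -2.32·ey = (4.0476,0.3619)

4.05 0.36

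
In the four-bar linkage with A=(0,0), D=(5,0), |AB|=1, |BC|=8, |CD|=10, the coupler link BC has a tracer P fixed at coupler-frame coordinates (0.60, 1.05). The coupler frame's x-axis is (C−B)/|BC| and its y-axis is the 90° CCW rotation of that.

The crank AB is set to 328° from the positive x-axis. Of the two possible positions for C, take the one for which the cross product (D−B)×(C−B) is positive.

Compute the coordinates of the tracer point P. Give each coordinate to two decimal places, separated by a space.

A=(0,0), D=(5.00,0)
B = A + 1.00·(cos328°, sin328°) = (0.8480, -0.5299)
|BD| = 4.1856
circle(B,8.00) ∩ circle(D,10.00): a=-2.2076, h=7.6894
  candidates: C₊=(-2.3153,6.8181) cross=32.185; C₋=(-0.3683,-8.4369) cross=-32.185
  mode + wants cross > 0 → take C=(-2.3153,6.8181) (cross=32.185)
ex = (C−B)/|BC| = (-0.3954,0.9185); ey = (-0.9185,-0.3954)
P = B + 0.60·ex + 1.05·ey = (-0.3536,-0.3940)

-0.35 -0.39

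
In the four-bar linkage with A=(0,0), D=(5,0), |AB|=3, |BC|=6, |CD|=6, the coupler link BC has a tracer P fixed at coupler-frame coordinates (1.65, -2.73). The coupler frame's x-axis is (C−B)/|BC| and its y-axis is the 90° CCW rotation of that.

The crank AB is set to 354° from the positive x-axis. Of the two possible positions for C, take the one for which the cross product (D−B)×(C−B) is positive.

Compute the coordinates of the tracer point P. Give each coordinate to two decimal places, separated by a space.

A=(0,0), D=(5.00,0)
B = A + 3.00·(cos354°, sin354°) = (2.9836, -0.3136)
|BD| = 2.0407
circle(B,6.00) ∩ circle(D,6.00): a=1.0203, h=5.9126
  candidates: C₊=(3.0832,5.6856) cross=12.066; C₋=(4.9004,-5.9992) cross=-12.066
  mode + wants cross > 0 → take C=(3.0832,5.6856) (cross=12.066)
ex = (C−B)/|BC| = (0.0166,0.9999); ey = (-0.9999,0.0166)
P = B + 1.65·ex + -2.73·ey = (5.7406,1.2909)

5.74 1.29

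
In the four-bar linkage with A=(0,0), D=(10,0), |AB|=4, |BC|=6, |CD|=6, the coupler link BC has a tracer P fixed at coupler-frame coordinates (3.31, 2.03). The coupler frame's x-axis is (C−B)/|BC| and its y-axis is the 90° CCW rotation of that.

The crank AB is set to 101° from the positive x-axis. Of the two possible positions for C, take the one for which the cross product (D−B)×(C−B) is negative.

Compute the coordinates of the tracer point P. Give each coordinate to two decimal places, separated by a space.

3.10 3.53

A=(0,0), D=(10.00,0)
B = A + 4.00·(cos101°, sin101°) = (-0.7632, 3.9265)
|BD| = 11.4571
circle(B,6.00) ∩ circle(D,6.00): a=5.7285, h=1.7843
  candidates: C₊=(5.2299,3.6395) cross=20.443; C₋=(4.0069,0.2870) cross=-20.443
  mode - wants cross < 0 → take C=(4.0069,0.2870) (cross=-20.443)
ex = (C−B)/|BC| = (0.7950,-0.6066); ey = (0.6066,0.7950)
P = B + 3.31·ex + 2.03·ey = (3.0996,3.5326)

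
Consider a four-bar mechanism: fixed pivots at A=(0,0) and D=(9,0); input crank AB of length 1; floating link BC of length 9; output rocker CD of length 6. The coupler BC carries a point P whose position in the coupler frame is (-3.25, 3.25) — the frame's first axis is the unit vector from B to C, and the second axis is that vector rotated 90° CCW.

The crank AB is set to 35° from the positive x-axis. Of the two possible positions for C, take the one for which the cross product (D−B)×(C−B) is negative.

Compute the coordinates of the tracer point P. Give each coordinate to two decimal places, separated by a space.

A=(0,0), D=(9.00,0)
B = A + 1.00·(cos35°, sin35°) = (0.8192, 0.5736)
|BD| = 8.2009
circle(B,9.00) ∩ circle(D,6.00): a=6.8441, h=5.8446
  candidates: C₊=(8.0552,5.9251) cross=47.931; C₋=(7.2377,-5.7353) cross=-47.931
  mode - wants cross < 0 → take C=(7.2377,-5.7353) (cross=-47.931)
ex = (C−B)/|BC| = (0.7132,-0.7010); ey = (0.7010,0.7132)
P = B + -3.25·ex + 3.25·ey = (0.7796,5.1696)

0.78 5.17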